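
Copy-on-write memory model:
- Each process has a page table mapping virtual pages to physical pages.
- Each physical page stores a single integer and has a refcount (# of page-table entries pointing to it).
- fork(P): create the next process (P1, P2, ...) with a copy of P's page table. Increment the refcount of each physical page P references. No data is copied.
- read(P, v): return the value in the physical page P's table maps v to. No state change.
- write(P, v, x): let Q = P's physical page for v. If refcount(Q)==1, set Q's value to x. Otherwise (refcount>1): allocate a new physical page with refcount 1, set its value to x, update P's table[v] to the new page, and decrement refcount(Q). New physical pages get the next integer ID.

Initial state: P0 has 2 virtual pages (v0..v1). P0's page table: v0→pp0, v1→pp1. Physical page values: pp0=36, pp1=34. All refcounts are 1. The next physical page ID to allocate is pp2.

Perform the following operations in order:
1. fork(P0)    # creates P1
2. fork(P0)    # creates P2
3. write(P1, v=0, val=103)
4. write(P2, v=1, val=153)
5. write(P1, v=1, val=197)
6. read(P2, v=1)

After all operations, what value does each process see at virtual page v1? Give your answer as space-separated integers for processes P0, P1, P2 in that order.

Op 1: fork(P0) -> P1. 2 ppages; refcounts: pp0:2 pp1:2
Op 2: fork(P0) -> P2. 2 ppages; refcounts: pp0:3 pp1:3
Op 3: write(P1, v0, 103). refcount(pp0)=3>1 -> COPY to pp2. 3 ppages; refcounts: pp0:2 pp1:3 pp2:1
Op 4: write(P2, v1, 153). refcount(pp1)=3>1 -> COPY to pp3. 4 ppages; refcounts: pp0:2 pp1:2 pp2:1 pp3:1
Op 5: write(P1, v1, 197). refcount(pp1)=2>1 -> COPY to pp4. 5 ppages; refcounts: pp0:2 pp1:1 pp2:1 pp3:1 pp4:1
Op 6: read(P2, v1) -> 153. No state change.
P0: v1 -> pp1 = 34
P1: v1 -> pp4 = 197
P2: v1 -> pp3 = 153

Answer: 34 197 153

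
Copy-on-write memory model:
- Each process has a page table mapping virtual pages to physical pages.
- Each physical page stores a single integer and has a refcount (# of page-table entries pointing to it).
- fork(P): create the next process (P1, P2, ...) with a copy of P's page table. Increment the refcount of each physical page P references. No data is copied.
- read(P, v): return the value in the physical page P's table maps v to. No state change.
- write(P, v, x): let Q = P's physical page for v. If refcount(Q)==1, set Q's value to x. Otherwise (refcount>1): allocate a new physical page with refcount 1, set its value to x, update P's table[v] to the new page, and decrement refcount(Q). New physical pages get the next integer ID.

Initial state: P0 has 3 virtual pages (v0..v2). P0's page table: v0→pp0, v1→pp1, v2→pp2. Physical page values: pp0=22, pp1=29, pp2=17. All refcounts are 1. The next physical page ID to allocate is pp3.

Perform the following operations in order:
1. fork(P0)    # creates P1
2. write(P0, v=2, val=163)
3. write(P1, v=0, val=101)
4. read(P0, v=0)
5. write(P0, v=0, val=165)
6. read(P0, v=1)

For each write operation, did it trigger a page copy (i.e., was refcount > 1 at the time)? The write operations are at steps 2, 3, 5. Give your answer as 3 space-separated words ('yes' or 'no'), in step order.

Op 1: fork(P0) -> P1. 3 ppages; refcounts: pp0:2 pp1:2 pp2:2
Op 2: write(P0, v2, 163). refcount(pp2)=2>1 -> COPY to pp3. 4 ppages; refcounts: pp0:2 pp1:2 pp2:1 pp3:1
Op 3: write(P1, v0, 101). refcount(pp0)=2>1 -> COPY to pp4. 5 ppages; refcounts: pp0:1 pp1:2 pp2:1 pp3:1 pp4:1
Op 4: read(P0, v0) -> 22. No state change.
Op 5: write(P0, v0, 165). refcount(pp0)=1 -> write in place. 5 ppages; refcounts: pp0:1 pp1:2 pp2:1 pp3:1 pp4:1
Op 6: read(P0, v1) -> 29. No state change.

yes yes no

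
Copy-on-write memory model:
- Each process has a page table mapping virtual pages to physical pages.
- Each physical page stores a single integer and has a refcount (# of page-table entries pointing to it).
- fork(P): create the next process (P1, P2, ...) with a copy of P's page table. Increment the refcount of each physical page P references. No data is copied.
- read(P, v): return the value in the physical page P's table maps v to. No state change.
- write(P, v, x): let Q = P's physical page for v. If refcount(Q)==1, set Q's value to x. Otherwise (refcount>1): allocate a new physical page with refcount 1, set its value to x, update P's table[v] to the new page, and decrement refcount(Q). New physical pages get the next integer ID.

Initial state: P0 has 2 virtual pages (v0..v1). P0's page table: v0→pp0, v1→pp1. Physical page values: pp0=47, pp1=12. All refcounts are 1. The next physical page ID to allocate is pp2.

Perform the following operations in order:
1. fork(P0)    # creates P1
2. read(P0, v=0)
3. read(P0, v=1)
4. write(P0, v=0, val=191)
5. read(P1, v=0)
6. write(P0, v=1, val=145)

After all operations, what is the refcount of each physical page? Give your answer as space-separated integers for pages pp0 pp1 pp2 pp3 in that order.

Answer: 1 1 1 1

Derivation:
Op 1: fork(P0) -> P1. 2 ppages; refcounts: pp0:2 pp1:2
Op 2: read(P0, v0) -> 47. No state change.
Op 3: read(P0, v1) -> 12. No state change.
Op 4: write(P0, v0, 191). refcount(pp0)=2>1 -> COPY to pp2. 3 ppages; refcounts: pp0:1 pp1:2 pp2:1
Op 5: read(P1, v0) -> 47. No state change.
Op 6: write(P0, v1, 145). refcount(pp1)=2>1 -> COPY to pp3. 4 ppages; refcounts: pp0:1 pp1:1 pp2:1 pp3:1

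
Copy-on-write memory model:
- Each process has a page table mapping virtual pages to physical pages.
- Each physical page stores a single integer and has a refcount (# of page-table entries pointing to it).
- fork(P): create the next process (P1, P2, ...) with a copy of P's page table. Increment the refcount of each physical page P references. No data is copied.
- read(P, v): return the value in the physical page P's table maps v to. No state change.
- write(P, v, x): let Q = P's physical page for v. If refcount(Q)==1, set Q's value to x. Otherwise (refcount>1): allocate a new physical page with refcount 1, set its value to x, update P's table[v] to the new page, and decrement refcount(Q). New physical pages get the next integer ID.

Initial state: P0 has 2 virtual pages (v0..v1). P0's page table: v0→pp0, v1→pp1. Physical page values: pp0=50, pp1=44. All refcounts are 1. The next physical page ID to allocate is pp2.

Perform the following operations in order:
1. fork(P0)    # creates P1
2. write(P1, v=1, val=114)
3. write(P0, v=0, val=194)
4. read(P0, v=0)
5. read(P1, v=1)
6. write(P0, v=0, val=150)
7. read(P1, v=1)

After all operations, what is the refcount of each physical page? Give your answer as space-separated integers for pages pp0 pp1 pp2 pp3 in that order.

Op 1: fork(P0) -> P1. 2 ppages; refcounts: pp0:2 pp1:2
Op 2: write(P1, v1, 114). refcount(pp1)=2>1 -> COPY to pp2. 3 ppages; refcounts: pp0:2 pp1:1 pp2:1
Op 3: write(P0, v0, 194). refcount(pp0)=2>1 -> COPY to pp3. 4 ppages; refcounts: pp0:1 pp1:1 pp2:1 pp3:1
Op 4: read(P0, v0) -> 194. No state change.
Op 5: read(P1, v1) -> 114. No state change.
Op 6: write(P0, v0, 150). refcount(pp3)=1 -> write in place. 4 ppages; refcounts: pp0:1 pp1:1 pp2:1 pp3:1
Op 7: read(P1, v1) -> 114. No state change.

Answer: 1 1 1 1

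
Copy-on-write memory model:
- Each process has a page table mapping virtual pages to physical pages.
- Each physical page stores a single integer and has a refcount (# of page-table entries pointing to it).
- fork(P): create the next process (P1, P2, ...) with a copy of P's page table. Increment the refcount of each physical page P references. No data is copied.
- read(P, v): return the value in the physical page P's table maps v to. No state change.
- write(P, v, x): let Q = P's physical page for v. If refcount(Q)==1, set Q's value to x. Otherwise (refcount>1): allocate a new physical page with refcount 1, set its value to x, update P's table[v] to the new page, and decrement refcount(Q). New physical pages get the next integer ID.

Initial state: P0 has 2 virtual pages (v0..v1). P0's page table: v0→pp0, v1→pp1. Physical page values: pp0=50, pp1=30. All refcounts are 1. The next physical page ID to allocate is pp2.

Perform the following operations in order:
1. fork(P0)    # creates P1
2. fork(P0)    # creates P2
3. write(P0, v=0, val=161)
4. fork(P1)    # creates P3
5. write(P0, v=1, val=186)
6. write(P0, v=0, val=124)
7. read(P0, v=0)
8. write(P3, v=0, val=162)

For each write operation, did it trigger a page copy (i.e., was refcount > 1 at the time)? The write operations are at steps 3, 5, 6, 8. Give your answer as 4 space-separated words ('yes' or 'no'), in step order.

Op 1: fork(P0) -> P1. 2 ppages; refcounts: pp0:2 pp1:2
Op 2: fork(P0) -> P2. 2 ppages; refcounts: pp0:3 pp1:3
Op 3: write(P0, v0, 161). refcount(pp0)=3>1 -> COPY to pp2. 3 ppages; refcounts: pp0:2 pp1:3 pp2:1
Op 4: fork(P1) -> P3. 3 ppages; refcounts: pp0:3 pp1:4 pp2:1
Op 5: write(P0, v1, 186). refcount(pp1)=4>1 -> COPY to pp3. 4 ppages; refcounts: pp0:3 pp1:3 pp2:1 pp3:1
Op 6: write(P0, v0, 124). refcount(pp2)=1 -> write in place. 4 ppages; refcounts: pp0:3 pp1:3 pp2:1 pp3:1
Op 7: read(P0, v0) -> 124. No state change.
Op 8: write(P3, v0, 162). refcount(pp0)=3>1 -> COPY to pp4. 5 ppages; refcounts: pp0:2 pp1:3 pp2:1 pp3:1 pp4:1

yes yes no yes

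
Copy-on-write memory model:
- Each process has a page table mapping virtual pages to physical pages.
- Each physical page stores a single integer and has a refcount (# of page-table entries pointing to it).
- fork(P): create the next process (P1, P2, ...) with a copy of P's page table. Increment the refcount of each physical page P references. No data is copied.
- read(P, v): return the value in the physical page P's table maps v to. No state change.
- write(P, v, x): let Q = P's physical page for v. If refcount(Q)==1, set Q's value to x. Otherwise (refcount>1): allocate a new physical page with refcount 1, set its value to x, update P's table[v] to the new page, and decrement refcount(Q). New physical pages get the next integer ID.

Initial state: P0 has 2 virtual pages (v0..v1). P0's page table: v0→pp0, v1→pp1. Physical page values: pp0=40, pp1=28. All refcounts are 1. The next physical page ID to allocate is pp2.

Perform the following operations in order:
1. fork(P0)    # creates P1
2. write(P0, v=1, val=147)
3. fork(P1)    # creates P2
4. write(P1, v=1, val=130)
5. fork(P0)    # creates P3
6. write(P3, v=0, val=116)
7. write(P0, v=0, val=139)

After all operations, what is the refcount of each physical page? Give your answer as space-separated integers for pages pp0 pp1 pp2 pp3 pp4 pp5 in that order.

Answer: 2 1 2 1 1 1

Derivation:
Op 1: fork(P0) -> P1. 2 ppages; refcounts: pp0:2 pp1:2
Op 2: write(P0, v1, 147). refcount(pp1)=2>1 -> COPY to pp2. 3 ppages; refcounts: pp0:2 pp1:1 pp2:1
Op 3: fork(P1) -> P2. 3 ppages; refcounts: pp0:3 pp1:2 pp2:1
Op 4: write(P1, v1, 130). refcount(pp1)=2>1 -> COPY to pp3. 4 ppages; refcounts: pp0:3 pp1:1 pp2:1 pp3:1
Op 5: fork(P0) -> P3. 4 ppages; refcounts: pp0:4 pp1:1 pp2:2 pp3:1
Op 6: write(P3, v0, 116). refcount(pp0)=4>1 -> COPY to pp4. 5 ppages; refcounts: pp0:3 pp1:1 pp2:2 pp3:1 pp4:1
Op 7: write(P0, v0, 139). refcount(pp0)=3>1 -> COPY to pp5. 6 ppages; refcounts: pp0:2 pp1:1 pp2:2 pp3:1 pp4:1 pp5:1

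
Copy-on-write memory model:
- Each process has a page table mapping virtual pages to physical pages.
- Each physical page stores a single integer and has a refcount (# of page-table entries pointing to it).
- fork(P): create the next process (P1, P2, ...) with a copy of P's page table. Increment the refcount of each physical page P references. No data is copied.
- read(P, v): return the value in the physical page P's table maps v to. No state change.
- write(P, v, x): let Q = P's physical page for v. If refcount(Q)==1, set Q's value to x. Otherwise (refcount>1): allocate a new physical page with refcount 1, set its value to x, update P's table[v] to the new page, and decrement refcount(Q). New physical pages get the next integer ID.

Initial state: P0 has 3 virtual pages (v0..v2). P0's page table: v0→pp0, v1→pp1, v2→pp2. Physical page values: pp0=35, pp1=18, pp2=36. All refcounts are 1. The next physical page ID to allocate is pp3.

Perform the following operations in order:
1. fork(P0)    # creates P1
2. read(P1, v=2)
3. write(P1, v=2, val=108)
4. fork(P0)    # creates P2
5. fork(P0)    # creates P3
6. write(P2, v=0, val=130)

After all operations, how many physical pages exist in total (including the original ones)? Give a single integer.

Op 1: fork(P0) -> P1. 3 ppages; refcounts: pp0:2 pp1:2 pp2:2
Op 2: read(P1, v2) -> 36. No state change.
Op 3: write(P1, v2, 108). refcount(pp2)=2>1 -> COPY to pp3. 4 ppages; refcounts: pp0:2 pp1:2 pp2:1 pp3:1
Op 4: fork(P0) -> P2. 4 ppages; refcounts: pp0:3 pp1:3 pp2:2 pp3:1
Op 5: fork(P0) -> P3. 4 ppages; refcounts: pp0:4 pp1:4 pp2:3 pp3:1
Op 6: write(P2, v0, 130). refcount(pp0)=4>1 -> COPY to pp4. 5 ppages; refcounts: pp0:3 pp1:4 pp2:3 pp3:1 pp4:1

Answer: 5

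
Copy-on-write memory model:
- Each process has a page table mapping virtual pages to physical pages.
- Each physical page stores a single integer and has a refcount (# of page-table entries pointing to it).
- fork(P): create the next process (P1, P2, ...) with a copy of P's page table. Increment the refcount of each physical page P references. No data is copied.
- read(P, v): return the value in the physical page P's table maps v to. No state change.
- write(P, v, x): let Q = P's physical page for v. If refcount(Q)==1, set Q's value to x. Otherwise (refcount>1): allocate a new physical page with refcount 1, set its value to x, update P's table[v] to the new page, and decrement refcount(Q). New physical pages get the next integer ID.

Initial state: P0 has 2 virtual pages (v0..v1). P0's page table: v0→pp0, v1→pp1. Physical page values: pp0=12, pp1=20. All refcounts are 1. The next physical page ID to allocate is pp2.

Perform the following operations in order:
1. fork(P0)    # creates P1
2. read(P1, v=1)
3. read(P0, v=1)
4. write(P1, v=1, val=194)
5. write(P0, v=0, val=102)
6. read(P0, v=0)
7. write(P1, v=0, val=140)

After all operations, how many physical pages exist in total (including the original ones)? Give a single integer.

Op 1: fork(P0) -> P1. 2 ppages; refcounts: pp0:2 pp1:2
Op 2: read(P1, v1) -> 20. No state change.
Op 3: read(P0, v1) -> 20. No state change.
Op 4: write(P1, v1, 194). refcount(pp1)=2>1 -> COPY to pp2. 3 ppages; refcounts: pp0:2 pp1:1 pp2:1
Op 5: write(P0, v0, 102). refcount(pp0)=2>1 -> COPY to pp3. 4 ppages; refcounts: pp0:1 pp1:1 pp2:1 pp3:1
Op 6: read(P0, v0) -> 102. No state change.
Op 7: write(P1, v0, 140). refcount(pp0)=1 -> write in place. 4 ppages; refcounts: pp0:1 pp1:1 pp2:1 pp3:1

Answer: 4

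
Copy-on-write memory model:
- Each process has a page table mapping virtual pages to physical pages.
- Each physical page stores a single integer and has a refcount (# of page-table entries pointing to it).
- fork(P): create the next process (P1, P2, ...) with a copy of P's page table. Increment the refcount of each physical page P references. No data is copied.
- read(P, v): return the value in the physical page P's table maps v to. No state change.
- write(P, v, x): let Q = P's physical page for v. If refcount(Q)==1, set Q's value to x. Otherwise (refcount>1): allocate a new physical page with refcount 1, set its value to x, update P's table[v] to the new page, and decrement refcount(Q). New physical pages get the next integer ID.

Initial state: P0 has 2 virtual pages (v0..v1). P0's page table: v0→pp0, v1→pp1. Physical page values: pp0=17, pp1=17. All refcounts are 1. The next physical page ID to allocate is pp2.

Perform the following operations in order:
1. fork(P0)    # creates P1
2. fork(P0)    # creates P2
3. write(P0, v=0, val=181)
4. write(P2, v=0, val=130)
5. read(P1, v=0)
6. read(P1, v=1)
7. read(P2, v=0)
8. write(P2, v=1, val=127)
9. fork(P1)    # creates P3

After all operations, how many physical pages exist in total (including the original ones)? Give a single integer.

Answer: 5

Derivation:
Op 1: fork(P0) -> P1. 2 ppages; refcounts: pp0:2 pp1:2
Op 2: fork(P0) -> P2. 2 ppages; refcounts: pp0:3 pp1:3
Op 3: write(P0, v0, 181). refcount(pp0)=3>1 -> COPY to pp2. 3 ppages; refcounts: pp0:2 pp1:3 pp2:1
Op 4: write(P2, v0, 130). refcount(pp0)=2>1 -> COPY to pp3. 4 ppages; refcounts: pp0:1 pp1:3 pp2:1 pp3:1
Op 5: read(P1, v0) -> 17. No state change.
Op 6: read(P1, v1) -> 17. No state change.
Op 7: read(P2, v0) -> 130. No state change.
Op 8: write(P2, v1, 127). refcount(pp1)=3>1 -> COPY to pp4. 5 ppages; refcounts: pp0:1 pp1:2 pp2:1 pp3:1 pp4:1
Op 9: fork(P1) -> P3. 5 ppages; refcounts: pp0:2 pp1:3 pp2:1 pp3:1 pp4:1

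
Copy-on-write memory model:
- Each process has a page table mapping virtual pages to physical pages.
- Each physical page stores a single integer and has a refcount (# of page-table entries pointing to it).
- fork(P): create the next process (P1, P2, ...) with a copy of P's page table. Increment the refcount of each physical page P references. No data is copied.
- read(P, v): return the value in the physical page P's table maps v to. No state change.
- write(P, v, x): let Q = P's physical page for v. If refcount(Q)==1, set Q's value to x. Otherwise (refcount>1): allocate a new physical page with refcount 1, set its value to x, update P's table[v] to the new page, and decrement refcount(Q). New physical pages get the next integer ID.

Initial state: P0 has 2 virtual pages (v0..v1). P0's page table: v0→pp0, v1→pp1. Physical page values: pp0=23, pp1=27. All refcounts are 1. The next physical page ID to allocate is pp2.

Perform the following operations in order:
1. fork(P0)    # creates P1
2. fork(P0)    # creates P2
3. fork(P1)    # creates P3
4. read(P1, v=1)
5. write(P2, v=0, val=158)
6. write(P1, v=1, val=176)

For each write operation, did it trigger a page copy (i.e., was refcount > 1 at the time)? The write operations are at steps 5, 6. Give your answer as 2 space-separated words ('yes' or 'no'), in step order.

Op 1: fork(P0) -> P1. 2 ppages; refcounts: pp0:2 pp1:2
Op 2: fork(P0) -> P2. 2 ppages; refcounts: pp0:3 pp1:3
Op 3: fork(P1) -> P3. 2 ppages; refcounts: pp0:4 pp1:4
Op 4: read(P1, v1) -> 27. No state change.
Op 5: write(P2, v0, 158). refcount(pp0)=4>1 -> COPY to pp2. 3 ppages; refcounts: pp0:3 pp1:4 pp2:1
Op 6: write(P1, v1, 176). refcount(pp1)=4>1 -> COPY to pp3. 4 ppages; refcounts: pp0:3 pp1:3 pp2:1 pp3:1

yes yes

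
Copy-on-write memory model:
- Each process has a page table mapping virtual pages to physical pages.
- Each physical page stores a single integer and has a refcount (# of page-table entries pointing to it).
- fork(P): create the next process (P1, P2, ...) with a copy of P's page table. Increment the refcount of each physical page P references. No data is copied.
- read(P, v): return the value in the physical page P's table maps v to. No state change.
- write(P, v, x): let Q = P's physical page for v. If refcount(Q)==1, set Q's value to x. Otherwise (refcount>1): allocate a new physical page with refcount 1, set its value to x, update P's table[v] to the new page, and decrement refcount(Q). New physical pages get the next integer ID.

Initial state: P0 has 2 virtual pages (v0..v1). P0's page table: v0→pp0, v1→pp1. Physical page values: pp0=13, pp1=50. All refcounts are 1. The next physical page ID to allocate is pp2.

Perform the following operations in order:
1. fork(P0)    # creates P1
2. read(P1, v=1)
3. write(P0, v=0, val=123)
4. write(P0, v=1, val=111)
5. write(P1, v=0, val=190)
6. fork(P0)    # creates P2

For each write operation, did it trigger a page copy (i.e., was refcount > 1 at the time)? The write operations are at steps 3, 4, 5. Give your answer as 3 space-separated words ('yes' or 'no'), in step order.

Op 1: fork(P0) -> P1. 2 ppages; refcounts: pp0:2 pp1:2
Op 2: read(P1, v1) -> 50. No state change.
Op 3: write(P0, v0, 123). refcount(pp0)=2>1 -> COPY to pp2. 3 ppages; refcounts: pp0:1 pp1:2 pp2:1
Op 4: write(P0, v1, 111). refcount(pp1)=2>1 -> COPY to pp3. 4 ppages; refcounts: pp0:1 pp1:1 pp2:1 pp3:1
Op 5: write(P1, v0, 190). refcount(pp0)=1 -> write in place. 4 ppages; refcounts: pp0:1 pp1:1 pp2:1 pp3:1
Op 6: fork(P0) -> P2. 4 ppages; refcounts: pp0:1 pp1:1 pp2:2 pp3:2

yes yes no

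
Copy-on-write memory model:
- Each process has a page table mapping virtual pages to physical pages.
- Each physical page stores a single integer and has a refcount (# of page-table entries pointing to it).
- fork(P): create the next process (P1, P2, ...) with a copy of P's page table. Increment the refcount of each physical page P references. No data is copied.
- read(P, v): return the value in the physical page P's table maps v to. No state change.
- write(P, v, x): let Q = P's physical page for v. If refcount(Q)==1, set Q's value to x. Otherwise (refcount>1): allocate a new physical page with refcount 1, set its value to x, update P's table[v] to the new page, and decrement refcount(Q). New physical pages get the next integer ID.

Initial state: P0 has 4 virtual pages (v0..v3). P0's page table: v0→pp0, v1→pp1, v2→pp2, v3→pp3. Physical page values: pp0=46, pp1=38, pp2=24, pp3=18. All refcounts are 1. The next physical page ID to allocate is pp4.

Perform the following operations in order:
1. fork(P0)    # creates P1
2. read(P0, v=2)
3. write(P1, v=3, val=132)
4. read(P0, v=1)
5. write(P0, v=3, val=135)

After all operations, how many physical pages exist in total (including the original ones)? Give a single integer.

Answer: 5

Derivation:
Op 1: fork(P0) -> P1. 4 ppages; refcounts: pp0:2 pp1:2 pp2:2 pp3:2
Op 2: read(P0, v2) -> 24. No state change.
Op 3: write(P1, v3, 132). refcount(pp3)=2>1 -> COPY to pp4. 5 ppages; refcounts: pp0:2 pp1:2 pp2:2 pp3:1 pp4:1
Op 4: read(P0, v1) -> 38. No state change.
Op 5: write(P0, v3, 135). refcount(pp3)=1 -> write in place. 5 ppages; refcounts: pp0:2 pp1:2 pp2:2 pp3:1 pp4:1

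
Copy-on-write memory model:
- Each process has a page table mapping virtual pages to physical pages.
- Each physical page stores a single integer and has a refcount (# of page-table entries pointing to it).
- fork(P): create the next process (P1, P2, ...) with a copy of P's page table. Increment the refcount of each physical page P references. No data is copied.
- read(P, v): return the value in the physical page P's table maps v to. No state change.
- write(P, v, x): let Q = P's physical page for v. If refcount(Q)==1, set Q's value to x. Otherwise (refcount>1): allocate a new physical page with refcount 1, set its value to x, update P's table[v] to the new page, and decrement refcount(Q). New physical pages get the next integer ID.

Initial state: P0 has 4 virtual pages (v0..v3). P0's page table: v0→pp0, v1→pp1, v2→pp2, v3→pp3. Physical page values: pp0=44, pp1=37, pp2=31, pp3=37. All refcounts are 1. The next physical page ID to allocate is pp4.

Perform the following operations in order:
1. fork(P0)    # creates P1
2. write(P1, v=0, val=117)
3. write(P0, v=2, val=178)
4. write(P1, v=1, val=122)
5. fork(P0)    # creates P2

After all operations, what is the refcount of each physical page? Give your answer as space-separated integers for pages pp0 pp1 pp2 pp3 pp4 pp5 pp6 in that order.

Answer: 2 2 1 3 1 2 1

Derivation:
Op 1: fork(P0) -> P1. 4 ppages; refcounts: pp0:2 pp1:2 pp2:2 pp3:2
Op 2: write(P1, v0, 117). refcount(pp0)=2>1 -> COPY to pp4. 5 ppages; refcounts: pp0:1 pp1:2 pp2:2 pp3:2 pp4:1
Op 3: write(P0, v2, 178). refcount(pp2)=2>1 -> COPY to pp5. 6 ppages; refcounts: pp0:1 pp1:2 pp2:1 pp3:2 pp4:1 pp5:1
Op 4: write(P1, v1, 122). refcount(pp1)=2>1 -> COPY to pp6. 7 ppages; refcounts: pp0:1 pp1:1 pp2:1 pp3:2 pp4:1 pp5:1 pp6:1
Op 5: fork(P0) -> P2. 7 ppages; refcounts: pp0:2 pp1:2 pp2:1 pp3:3 pp4:1 pp5:2 pp6:1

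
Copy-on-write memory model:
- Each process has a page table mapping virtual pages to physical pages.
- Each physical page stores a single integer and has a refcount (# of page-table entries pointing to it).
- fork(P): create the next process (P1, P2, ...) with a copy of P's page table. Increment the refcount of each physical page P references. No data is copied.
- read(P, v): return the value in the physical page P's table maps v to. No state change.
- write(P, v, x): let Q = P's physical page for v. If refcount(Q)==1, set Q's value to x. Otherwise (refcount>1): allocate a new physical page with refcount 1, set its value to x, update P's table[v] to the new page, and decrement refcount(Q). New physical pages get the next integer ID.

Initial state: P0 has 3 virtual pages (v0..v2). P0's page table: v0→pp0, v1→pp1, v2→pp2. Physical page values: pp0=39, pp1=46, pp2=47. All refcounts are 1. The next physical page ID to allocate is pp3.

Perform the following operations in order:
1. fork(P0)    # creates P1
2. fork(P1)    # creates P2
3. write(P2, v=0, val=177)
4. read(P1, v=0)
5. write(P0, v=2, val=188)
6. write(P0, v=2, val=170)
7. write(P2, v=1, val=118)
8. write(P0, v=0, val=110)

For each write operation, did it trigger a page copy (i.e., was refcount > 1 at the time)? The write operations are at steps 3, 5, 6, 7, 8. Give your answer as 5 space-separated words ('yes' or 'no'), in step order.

Op 1: fork(P0) -> P1. 3 ppages; refcounts: pp0:2 pp1:2 pp2:2
Op 2: fork(P1) -> P2. 3 ppages; refcounts: pp0:3 pp1:3 pp2:3
Op 3: write(P2, v0, 177). refcount(pp0)=3>1 -> COPY to pp3. 4 ppages; refcounts: pp0:2 pp1:3 pp2:3 pp3:1
Op 4: read(P1, v0) -> 39. No state change.
Op 5: write(P0, v2, 188). refcount(pp2)=3>1 -> COPY to pp4. 5 ppages; refcounts: pp0:2 pp1:3 pp2:2 pp3:1 pp4:1
Op 6: write(P0, v2, 170). refcount(pp4)=1 -> write in place. 5 ppages; refcounts: pp0:2 pp1:3 pp2:2 pp3:1 pp4:1
Op 7: write(P2, v1, 118). refcount(pp1)=3>1 -> COPY to pp5. 6 ppages; refcounts: pp0:2 pp1:2 pp2:2 pp3:1 pp4:1 pp5:1
Op 8: write(P0, v0, 110). refcount(pp0)=2>1 -> COPY to pp6. 7 ppages; refcounts: pp0:1 pp1:2 pp2:2 pp3:1 pp4:1 pp5:1 pp6:1

yes yes no yes yes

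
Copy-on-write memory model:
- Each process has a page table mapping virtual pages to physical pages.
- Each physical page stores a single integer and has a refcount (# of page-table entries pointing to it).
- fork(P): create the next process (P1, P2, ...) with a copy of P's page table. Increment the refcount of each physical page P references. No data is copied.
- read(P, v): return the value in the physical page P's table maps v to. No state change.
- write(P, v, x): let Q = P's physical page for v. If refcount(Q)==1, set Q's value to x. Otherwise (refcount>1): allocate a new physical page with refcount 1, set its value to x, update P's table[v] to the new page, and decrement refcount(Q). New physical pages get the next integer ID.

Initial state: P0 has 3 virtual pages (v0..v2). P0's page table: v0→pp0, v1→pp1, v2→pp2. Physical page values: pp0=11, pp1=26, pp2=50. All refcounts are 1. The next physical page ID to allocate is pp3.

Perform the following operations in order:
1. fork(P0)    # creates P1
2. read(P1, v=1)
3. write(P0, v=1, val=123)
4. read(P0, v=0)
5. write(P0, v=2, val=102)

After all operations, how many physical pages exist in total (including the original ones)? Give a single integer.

Op 1: fork(P0) -> P1. 3 ppages; refcounts: pp0:2 pp1:2 pp2:2
Op 2: read(P1, v1) -> 26. No state change.
Op 3: write(P0, v1, 123). refcount(pp1)=2>1 -> COPY to pp3. 4 ppages; refcounts: pp0:2 pp1:1 pp2:2 pp3:1
Op 4: read(P0, v0) -> 11. No state change.
Op 5: write(P0, v2, 102). refcount(pp2)=2>1 -> COPY to pp4. 5 ppages; refcounts: pp0:2 pp1:1 pp2:1 pp3:1 pp4:1

Answer: 5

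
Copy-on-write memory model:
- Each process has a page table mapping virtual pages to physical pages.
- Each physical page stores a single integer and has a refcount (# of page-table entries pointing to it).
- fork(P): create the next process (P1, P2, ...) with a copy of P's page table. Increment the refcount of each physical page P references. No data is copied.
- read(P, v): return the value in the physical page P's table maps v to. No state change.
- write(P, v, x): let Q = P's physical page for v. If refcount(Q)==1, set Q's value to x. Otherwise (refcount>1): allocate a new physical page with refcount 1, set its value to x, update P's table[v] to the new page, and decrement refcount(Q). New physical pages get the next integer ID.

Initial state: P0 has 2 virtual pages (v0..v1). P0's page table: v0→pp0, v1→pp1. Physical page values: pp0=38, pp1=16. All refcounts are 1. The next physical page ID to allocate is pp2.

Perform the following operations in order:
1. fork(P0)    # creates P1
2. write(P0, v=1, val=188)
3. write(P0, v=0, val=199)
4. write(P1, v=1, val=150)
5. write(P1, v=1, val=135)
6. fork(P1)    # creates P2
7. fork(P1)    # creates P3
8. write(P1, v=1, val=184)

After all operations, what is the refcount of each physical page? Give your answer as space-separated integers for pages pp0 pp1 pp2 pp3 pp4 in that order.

Answer: 3 2 1 1 1

Derivation:
Op 1: fork(P0) -> P1. 2 ppages; refcounts: pp0:2 pp1:2
Op 2: write(P0, v1, 188). refcount(pp1)=2>1 -> COPY to pp2. 3 ppages; refcounts: pp0:2 pp1:1 pp2:1
Op 3: write(P0, v0, 199). refcount(pp0)=2>1 -> COPY to pp3. 4 ppages; refcounts: pp0:1 pp1:1 pp2:1 pp3:1
Op 4: write(P1, v1, 150). refcount(pp1)=1 -> write in place. 4 ppages; refcounts: pp0:1 pp1:1 pp2:1 pp3:1
Op 5: write(P1, v1, 135). refcount(pp1)=1 -> write in place. 4 ppages; refcounts: pp0:1 pp1:1 pp2:1 pp3:1
Op 6: fork(P1) -> P2. 4 ppages; refcounts: pp0:2 pp1:2 pp2:1 pp3:1
Op 7: fork(P1) -> P3. 4 ppages; refcounts: pp0:3 pp1:3 pp2:1 pp3:1
Op 8: write(P1, v1, 184). refcount(pp1)=3>1 -> COPY to pp4. 5 ppages; refcounts: pp0:3 pp1:2 pp2:1 pp3:1 pp4:1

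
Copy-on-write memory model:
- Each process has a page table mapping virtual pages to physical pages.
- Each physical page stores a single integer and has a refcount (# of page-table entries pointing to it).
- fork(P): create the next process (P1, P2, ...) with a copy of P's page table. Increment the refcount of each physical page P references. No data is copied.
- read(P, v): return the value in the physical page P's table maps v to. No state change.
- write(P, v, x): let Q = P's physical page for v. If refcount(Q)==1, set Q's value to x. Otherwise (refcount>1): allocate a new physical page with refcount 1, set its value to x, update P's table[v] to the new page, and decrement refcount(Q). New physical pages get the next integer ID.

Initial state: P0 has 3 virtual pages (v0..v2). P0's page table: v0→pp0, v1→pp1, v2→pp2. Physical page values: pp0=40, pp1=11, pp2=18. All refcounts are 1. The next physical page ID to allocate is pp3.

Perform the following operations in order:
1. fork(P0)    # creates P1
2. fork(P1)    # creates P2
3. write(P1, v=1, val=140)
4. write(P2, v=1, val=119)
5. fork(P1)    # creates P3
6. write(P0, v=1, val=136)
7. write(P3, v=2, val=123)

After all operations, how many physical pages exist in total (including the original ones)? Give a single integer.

Op 1: fork(P0) -> P1. 3 ppages; refcounts: pp0:2 pp1:2 pp2:2
Op 2: fork(P1) -> P2. 3 ppages; refcounts: pp0:3 pp1:3 pp2:3
Op 3: write(P1, v1, 140). refcount(pp1)=3>1 -> COPY to pp3. 4 ppages; refcounts: pp0:3 pp1:2 pp2:3 pp3:1
Op 4: write(P2, v1, 119). refcount(pp1)=2>1 -> COPY to pp4. 5 ppages; refcounts: pp0:3 pp1:1 pp2:3 pp3:1 pp4:1
Op 5: fork(P1) -> P3. 5 ppages; refcounts: pp0:4 pp1:1 pp2:4 pp3:2 pp4:1
Op 6: write(P0, v1, 136). refcount(pp1)=1 -> write in place. 5 ppages; refcounts: pp0:4 pp1:1 pp2:4 pp3:2 pp4:1
Op 7: write(P3, v2, 123). refcount(pp2)=4>1 -> COPY to pp5. 6 ppages; refcounts: pp0:4 pp1:1 pp2:3 pp3:2 pp4:1 pp5:1

Answer: 6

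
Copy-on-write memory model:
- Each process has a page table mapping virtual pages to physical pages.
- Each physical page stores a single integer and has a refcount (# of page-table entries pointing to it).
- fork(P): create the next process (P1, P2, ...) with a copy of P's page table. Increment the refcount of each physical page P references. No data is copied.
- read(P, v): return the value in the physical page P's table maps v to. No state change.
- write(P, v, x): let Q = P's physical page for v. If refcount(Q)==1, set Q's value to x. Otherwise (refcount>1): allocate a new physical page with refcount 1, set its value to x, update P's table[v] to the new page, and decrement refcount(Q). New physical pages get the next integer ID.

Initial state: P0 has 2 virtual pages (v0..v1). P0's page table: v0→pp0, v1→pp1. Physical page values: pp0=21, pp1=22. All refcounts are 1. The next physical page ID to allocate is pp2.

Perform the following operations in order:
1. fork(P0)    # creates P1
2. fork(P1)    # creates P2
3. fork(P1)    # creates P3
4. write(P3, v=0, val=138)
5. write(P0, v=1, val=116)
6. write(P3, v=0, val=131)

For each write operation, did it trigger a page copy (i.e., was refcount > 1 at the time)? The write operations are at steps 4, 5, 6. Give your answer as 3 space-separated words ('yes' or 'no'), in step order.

Op 1: fork(P0) -> P1. 2 ppages; refcounts: pp0:2 pp1:2
Op 2: fork(P1) -> P2. 2 ppages; refcounts: pp0:3 pp1:3
Op 3: fork(P1) -> P3. 2 ppages; refcounts: pp0:4 pp1:4
Op 4: write(P3, v0, 138). refcount(pp0)=4>1 -> COPY to pp2. 3 ppages; refcounts: pp0:3 pp1:4 pp2:1
Op 5: write(P0, v1, 116). refcount(pp1)=4>1 -> COPY to pp3. 4 ppages; refcounts: pp0:3 pp1:3 pp2:1 pp3:1
Op 6: write(P3, v0, 131). refcount(pp2)=1 -> write in place. 4 ppages; refcounts: pp0:3 pp1:3 pp2:1 pp3:1

yes yes no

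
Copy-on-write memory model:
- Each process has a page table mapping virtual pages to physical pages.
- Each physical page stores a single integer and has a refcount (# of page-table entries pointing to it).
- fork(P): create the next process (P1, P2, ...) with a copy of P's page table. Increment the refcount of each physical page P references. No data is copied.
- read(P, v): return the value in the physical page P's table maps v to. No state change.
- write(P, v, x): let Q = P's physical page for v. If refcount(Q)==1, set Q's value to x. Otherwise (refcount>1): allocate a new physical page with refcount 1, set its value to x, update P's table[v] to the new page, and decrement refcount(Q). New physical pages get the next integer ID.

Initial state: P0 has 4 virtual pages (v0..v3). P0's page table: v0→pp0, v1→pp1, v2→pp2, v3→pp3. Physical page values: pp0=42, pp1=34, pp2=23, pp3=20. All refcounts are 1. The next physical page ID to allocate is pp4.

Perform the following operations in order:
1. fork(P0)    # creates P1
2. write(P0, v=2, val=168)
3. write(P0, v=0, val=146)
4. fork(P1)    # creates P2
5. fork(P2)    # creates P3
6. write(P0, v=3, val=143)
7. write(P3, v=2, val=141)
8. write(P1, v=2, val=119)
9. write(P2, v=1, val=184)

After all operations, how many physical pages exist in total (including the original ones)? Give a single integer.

Op 1: fork(P0) -> P1. 4 ppages; refcounts: pp0:2 pp1:2 pp2:2 pp3:2
Op 2: write(P0, v2, 168). refcount(pp2)=2>1 -> COPY to pp4. 5 ppages; refcounts: pp0:2 pp1:2 pp2:1 pp3:2 pp4:1
Op 3: write(P0, v0, 146). refcount(pp0)=2>1 -> COPY to pp5. 6 ppages; refcounts: pp0:1 pp1:2 pp2:1 pp3:2 pp4:1 pp5:1
Op 4: fork(P1) -> P2. 6 ppages; refcounts: pp0:2 pp1:3 pp2:2 pp3:3 pp4:1 pp5:1
Op 5: fork(P2) -> P3. 6 ppages; refcounts: pp0:3 pp1:4 pp2:3 pp3:4 pp4:1 pp5:1
Op 6: write(P0, v3, 143). refcount(pp3)=4>1 -> COPY to pp6. 7 ppages; refcounts: pp0:3 pp1:4 pp2:3 pp3:3 pp4:1 pp5:1 pp6:1
Op 7: write(P3, v2, 141). refcount(pp2)=3>1 -> COPY to pp7. 8 ppages; refcounts: pp0:3 pp1:4 pp2:2 pp3:3 pp4:1 pp5:1 pp6:1 pp7:1
Op 8: write(P1, v2, 119). refcount(pp2)=2>1 -> COPY to pp8. 9 ppages; refcounts: pp0:3 pp1:4 pp2:1 pp3:3 pp4:1 pp5:1 pp6:1 pp7:1 pp8:1
Op 9: write(P2, v1, 184). refcount(pp1)=4>1 -> COPY to pp9. 10 ppages; refcounts: pp0:3 pp1:3 pp2:1 pp3:3 pp4:1 pp5:1 pp6:1 pp7:1 pp8:1 pp9:1

Answer: 10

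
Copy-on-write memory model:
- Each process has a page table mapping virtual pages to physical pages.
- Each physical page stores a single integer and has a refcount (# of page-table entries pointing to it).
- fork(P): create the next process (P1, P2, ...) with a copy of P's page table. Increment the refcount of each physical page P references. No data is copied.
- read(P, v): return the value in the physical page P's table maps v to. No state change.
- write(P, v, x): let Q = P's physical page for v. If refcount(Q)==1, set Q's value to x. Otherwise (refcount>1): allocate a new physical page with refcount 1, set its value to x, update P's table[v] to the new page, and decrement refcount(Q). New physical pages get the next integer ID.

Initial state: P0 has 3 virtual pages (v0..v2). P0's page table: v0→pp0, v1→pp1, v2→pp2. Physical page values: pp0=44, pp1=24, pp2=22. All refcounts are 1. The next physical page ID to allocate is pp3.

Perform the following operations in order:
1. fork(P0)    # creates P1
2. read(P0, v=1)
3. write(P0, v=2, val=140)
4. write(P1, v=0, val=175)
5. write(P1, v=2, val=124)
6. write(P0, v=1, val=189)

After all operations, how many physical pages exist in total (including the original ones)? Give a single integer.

Op 1: fork(P0) -> P1. 3 ppages; refcounts: pp0:2 pp1:2 pp2:2
Op 2: read(P0, v1) -> 24. No state change.
Op 3: write(P0, v2, 140). refcount(pp2)=2>1 -> COPY to pp3. 4 ppages; refcounts: pp0:2 pp1:2 pp2:1 pp3:1
Op 4: write(P1, v0, 175). refcount(pp0)=2>1 -> COPY to pp4. 5 ppages; refcounts: pp0:1 pp1:2 pp2:1 pp3:1 pp4:1
Op 5: write(P1, v2, 124). refcount(pp2)=1 -> write in place. 5 ppages; refcounts: pp0:1 pp1:2 pp2:1 pp3:1 pp4:1
Op 6: write(P0, v1, 189). refcount(pp1)=2>1 -> COPY to pp5. 6 ppages; refcounts: pp0:1 pp1:1 pp2:1 pp3:1 pp4:1 pp5:1

Answer: 6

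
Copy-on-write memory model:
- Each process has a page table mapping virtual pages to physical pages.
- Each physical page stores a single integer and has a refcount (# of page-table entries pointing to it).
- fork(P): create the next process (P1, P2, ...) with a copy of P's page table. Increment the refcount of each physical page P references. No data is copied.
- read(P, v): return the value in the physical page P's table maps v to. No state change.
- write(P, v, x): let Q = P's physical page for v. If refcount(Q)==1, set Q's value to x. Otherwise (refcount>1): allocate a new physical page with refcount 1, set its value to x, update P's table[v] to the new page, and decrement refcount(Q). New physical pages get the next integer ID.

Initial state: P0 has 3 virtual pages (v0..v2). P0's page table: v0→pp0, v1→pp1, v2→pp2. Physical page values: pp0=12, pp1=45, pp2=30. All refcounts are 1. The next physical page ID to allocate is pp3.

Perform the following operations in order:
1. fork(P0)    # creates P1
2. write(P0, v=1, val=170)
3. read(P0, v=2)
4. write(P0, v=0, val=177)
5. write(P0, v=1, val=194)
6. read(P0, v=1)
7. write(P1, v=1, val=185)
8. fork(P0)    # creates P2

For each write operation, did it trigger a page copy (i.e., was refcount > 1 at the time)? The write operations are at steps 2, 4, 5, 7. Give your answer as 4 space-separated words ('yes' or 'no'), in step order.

Op 1: fork(P0) -> P1. 3 ppages; refcounts: pp0:2 pp1:2 pp2:2
Op 2: write(P0, v1, 170). refcount(pp1)=2>1 -> COPY to pp3. 4 ppages; refcounts: pp0:2 pp1:1 pp2:2 pp3:1
Op 3: read(P0, v2) -> 30. No state change.
Op 4: write(P0, v0, 177). refcount(pp0)=2>1 -> COPY to pp4. 5 ppages; refcounts: pp0:1 pp1:1 pp2:2 pp3:1 pp4:1
Op 5: write(P0, v1, 194). refcount(pp3)=1 -> write in place. 5 ppages; refcounts: pp0:1 pp1:1 pp2:2 pp3:1 pp4:1
Op 6: read(P0, v1) -> 194. No state change.
Op 7: write(P1, v1, 185). refcount(pp1)=1 -> write in place. 5 ppages; refcounts: pp0:1 pp1:1 pp2:2 pp3:1 pp4:1
Op 8: fork(P0) -> P2. 5 ppages; refcounts: pp0:1 pp1:1 pp2:3 pp3:2 pp4:2

yes yes no no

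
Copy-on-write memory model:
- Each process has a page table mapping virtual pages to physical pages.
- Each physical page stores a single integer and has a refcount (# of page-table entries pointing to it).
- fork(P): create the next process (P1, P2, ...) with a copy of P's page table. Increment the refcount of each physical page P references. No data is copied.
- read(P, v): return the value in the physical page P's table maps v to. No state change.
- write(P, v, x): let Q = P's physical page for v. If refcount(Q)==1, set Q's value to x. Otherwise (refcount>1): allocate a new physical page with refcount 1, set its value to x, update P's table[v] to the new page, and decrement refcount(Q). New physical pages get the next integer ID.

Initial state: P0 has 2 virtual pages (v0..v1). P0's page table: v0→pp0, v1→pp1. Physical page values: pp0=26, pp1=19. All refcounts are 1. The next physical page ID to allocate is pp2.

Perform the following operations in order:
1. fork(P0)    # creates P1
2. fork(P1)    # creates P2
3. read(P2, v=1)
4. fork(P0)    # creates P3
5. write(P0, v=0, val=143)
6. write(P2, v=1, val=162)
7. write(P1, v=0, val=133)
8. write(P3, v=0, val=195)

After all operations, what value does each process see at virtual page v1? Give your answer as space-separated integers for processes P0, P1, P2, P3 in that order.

Op 1: fork(P0) -> P1. 2 ppages; refcounts: pp0:2 pp1:2
Op 2: fork(P1) -> P2. 2 ppages; refcounts: pp0:3 pp1:3
Op 3: read(P2, v1) -> 19. No state change.
Op 4: fork(P0) -> P3. 2 ppages; refcounts: pp0:4 pp1:4
Op 5: write(P0, v0, 143). refcount(pp0)=4>1 -> COPY to pp2. 3 ppages; refcounts: pp0:3 pp1:4 pp2:1
Op 6: write(P2, v1, 162). refcount(pp1)=4>1 -> COPY to pp3. 4 ppages; refcounts: pp0:3 pp1:3 pp2:1 pp3:1
Op 7: write(P1, v0, 133). refcount(pp0)=3>1 -> COPY to pp4. 5 ppages; refcounts: pp0:2 pp1:3 pp2:1 pp3:1 pp4:1
Op 8: write(P3, v0, 195). refcount(pp0)=2>1 -> COPY to pp5. 6 ppages; refcounts: pp0:1 pp1:3 pp2:1 pp3:1 pp4:1 pp5:1
P0: v1 -> pp1 = 19
P1: v1 -> pp1 = 19
P2: v1 -> pp3 = 162
P3: v1 -> pp1 = 19

Answer: 19 19 162 19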